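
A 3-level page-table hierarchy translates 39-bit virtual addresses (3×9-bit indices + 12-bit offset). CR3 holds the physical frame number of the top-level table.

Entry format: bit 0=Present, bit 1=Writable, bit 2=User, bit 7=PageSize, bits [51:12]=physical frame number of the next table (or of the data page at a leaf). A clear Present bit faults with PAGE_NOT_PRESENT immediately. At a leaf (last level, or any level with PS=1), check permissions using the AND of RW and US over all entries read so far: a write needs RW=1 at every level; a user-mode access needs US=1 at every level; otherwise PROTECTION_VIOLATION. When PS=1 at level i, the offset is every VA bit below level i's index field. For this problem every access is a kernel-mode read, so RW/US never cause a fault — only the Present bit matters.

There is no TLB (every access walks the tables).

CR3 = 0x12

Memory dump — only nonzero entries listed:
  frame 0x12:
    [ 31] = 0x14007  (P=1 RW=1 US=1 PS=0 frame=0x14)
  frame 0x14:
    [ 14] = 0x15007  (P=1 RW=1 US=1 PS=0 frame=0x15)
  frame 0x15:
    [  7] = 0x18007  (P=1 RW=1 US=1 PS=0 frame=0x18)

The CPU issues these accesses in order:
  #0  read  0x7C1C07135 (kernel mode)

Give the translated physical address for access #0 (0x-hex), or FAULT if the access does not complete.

Walk each access:
#0 VA=0x7C1C07135 (r,kernel):
  L0 @0x12[31] → 0x14007  P=1,RW=1,US=1,PS=0
  L1 @0x14[14] → 0x15007  P=1,RW=1,US=1,PS=0
  L2 @0x15[7] → 0x18007  P=1,RW=1,US=1,PS=0
  → PA=0x18135  (3 entries read)

Access #0 PA: 0x18135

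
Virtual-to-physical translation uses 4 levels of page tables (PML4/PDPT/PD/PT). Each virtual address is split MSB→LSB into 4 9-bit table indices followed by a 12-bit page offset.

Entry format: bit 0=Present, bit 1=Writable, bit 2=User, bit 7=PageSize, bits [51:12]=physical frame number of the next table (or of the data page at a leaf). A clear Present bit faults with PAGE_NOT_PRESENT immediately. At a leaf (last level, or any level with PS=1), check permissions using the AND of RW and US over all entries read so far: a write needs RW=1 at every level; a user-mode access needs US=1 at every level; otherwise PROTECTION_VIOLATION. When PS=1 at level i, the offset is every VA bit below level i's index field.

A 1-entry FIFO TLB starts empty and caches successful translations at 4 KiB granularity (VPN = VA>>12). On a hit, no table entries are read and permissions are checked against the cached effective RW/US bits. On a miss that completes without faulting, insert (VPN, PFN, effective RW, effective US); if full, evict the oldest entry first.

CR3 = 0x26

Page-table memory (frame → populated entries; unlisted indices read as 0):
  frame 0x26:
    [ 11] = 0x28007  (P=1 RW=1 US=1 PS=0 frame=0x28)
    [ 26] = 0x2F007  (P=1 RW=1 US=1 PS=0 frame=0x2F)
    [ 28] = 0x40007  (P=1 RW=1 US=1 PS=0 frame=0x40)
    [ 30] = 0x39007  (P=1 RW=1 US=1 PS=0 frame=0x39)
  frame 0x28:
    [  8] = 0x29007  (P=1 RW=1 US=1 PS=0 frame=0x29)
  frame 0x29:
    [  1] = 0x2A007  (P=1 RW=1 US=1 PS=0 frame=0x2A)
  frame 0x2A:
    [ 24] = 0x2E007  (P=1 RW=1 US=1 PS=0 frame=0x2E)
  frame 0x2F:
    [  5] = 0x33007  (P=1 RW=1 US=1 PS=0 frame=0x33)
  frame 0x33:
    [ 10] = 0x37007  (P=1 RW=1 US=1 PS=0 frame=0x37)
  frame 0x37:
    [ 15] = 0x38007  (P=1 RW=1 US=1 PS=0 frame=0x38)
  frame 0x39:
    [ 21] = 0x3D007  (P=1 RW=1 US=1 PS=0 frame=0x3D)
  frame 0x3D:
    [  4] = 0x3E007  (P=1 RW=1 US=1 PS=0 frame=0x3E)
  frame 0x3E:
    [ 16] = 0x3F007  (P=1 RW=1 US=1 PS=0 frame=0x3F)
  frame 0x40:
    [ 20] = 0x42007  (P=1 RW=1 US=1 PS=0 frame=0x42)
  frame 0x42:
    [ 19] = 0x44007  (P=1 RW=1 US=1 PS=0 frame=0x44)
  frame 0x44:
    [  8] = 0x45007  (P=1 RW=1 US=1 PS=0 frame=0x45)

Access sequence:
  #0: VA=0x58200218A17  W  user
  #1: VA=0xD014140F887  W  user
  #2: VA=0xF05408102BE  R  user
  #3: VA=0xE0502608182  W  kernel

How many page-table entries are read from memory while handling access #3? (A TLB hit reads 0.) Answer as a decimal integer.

Per-access translation:
#0 VA=0x58200218A17 (w,user):
  [0] read 0x26 idx=11: raw=0x28007 flags P=1 W=1 U=1 S=0
  [1] read 0x28 idx=8: raw=0x29007 flags P=1 W=1 U=1 S=0
  [2] read 0x29 idx=1: raw=0x2A007 flags P=1 W=1 U=1 S=0
  [3] read 0x2A idx=24: raw=0x2E007 flags P=1 W=1 U=1 S=0
  → PA=0x2EA17  (4 entries read)
#1 VA=0xD014140F887 (w,user):
  [0] read 0x26 idx=26: raw=0x2F007 flags P=1 W=1 U=1 S=0
  [1] read 0x2F idx=5: raw=0x33007 flags P=1 W=1 U=1 S=0
  [2] read 0x33 idx=10: raw=0x37007 flags P=1 W=1 U=1 S=0
  [3] read 0x37 idx=15: raw=0x38007 flags P=1 W=1 U=1 S=0
  → PA=0x38887  (4 entries read)
#2 VA=0xF05408102BE (r,user):
  [0] read 0x26 idx=30: raw=0x39007 flags P=1 W=1 U=1 S=0
  [1] read 0x39 idx=21: raw=0x3D007 flags P=1 W=1 U=1 S=0
  [2] read 0x3D idx=4: raw=0x3E007 flags P=1 W=1 U=1 S=0
  [3] read 0x3E idx=16: raw=0x3F007 flags P=1 W=1 U=1 S=0
  → PA=0x3F2BE  (4 entries read)
#3 VA=0xE0502608182 (w,kernel):
  [0] read 0x26 idx=28: raw=0x40007 flags P=1 W=1 U=1 S=0
  [1] read 0x40 idx=20: raw=0x42007 flags P=1 W=1 U=1 S=0
  [2] read 0x42 idx=19: raw=0x44007 flags P=1 W=1 U=1 S=0
  [3] read 0x44 idx=8: raw=0x45007 flags P=1 W=1 U=1 S=0
  → PA=0x45182  (4 entries read)

Entries read for #3: 4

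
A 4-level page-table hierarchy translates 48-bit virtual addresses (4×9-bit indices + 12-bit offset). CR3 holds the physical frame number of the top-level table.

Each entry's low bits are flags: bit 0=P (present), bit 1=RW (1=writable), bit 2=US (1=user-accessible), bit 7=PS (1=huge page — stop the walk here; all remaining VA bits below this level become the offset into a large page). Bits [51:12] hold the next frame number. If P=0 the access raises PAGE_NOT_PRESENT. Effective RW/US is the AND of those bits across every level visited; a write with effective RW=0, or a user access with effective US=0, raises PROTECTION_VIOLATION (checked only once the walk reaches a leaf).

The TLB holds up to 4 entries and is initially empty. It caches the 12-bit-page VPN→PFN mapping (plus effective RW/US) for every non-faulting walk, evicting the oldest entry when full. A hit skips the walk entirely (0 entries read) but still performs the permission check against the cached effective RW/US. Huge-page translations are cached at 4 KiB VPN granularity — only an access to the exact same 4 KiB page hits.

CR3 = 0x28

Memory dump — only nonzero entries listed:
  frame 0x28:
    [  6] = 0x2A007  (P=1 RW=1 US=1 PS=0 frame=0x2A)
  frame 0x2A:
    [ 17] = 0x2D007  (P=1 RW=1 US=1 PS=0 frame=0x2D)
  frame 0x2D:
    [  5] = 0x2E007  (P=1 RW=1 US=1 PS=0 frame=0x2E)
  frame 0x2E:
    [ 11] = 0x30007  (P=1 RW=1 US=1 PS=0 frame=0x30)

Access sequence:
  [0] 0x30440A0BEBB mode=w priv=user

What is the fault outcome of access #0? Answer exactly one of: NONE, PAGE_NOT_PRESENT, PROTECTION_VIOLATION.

Trace:
#0 VA=0x30440A0BEBB (w,user):
  [0] read 0x28 idx=6: raw=0x2A007 flags P=1 W=1 U=1 S=0
  [1] read 0x2A idx=17: raw=0x2D007 flags P=1 W=1 U=1 S=0
  [2] read 0x2D idx=5: raw=0x2E007 flags P=1 W=1 U=1 S=0
  [3] read 0x2E idx=11: raw=0x30007 flags P=1 W=1 U=1 S=0
  ✓ 0x30EBB  — 4 lookups

Access #0 fault: NONE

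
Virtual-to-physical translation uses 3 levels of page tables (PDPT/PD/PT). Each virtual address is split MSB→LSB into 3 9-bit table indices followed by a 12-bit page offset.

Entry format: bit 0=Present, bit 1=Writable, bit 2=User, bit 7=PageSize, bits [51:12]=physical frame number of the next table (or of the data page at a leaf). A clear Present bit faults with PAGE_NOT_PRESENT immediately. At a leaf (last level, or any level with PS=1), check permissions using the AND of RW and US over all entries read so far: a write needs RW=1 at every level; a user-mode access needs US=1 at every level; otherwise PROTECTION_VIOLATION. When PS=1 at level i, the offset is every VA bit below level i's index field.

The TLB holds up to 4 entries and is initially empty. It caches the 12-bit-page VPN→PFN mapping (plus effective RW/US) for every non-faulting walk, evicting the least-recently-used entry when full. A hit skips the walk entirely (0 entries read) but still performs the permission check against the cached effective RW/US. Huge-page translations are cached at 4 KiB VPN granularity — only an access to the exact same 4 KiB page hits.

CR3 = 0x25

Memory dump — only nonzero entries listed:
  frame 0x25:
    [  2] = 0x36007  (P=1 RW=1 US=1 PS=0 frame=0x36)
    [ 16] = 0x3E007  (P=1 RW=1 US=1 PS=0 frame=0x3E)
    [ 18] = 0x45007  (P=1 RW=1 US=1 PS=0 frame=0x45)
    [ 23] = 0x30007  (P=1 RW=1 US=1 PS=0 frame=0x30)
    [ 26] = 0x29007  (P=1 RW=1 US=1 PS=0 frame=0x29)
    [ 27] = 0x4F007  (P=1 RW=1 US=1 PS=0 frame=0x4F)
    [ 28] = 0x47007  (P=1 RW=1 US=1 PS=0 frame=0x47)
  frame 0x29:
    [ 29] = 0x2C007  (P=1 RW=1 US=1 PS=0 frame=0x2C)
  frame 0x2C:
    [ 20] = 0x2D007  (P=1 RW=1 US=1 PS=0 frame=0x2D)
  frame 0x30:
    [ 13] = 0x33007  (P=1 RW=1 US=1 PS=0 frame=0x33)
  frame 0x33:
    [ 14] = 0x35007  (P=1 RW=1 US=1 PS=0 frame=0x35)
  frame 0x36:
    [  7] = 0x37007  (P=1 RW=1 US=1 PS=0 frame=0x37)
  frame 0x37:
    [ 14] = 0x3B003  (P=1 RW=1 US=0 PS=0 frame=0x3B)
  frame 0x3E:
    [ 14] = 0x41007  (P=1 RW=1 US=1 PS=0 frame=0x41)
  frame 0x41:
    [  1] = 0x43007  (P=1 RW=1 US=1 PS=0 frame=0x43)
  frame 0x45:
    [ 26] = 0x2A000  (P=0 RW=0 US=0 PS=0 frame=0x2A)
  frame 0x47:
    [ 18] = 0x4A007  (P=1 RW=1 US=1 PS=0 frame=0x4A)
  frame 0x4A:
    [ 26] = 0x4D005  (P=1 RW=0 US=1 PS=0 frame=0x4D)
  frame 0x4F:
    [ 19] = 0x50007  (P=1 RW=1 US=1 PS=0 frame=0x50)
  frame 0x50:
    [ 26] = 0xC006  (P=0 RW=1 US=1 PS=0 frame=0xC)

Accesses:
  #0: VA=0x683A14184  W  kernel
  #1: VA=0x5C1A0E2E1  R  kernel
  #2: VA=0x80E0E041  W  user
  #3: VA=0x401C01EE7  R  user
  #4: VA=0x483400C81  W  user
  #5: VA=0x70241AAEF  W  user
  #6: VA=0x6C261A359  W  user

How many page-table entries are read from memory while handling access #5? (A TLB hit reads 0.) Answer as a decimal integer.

Walk each access:
#0 VA=0x683A14184 (w,kernel):
  L0: frame=0x25 idx=26 entry=0x29007 [P=1 RW=1 US=1 PS=0]
  L1: frame=0x29 idx=29 entry=0x2C007 [P=1 RW=1 US=1 PS=0]
  L2: frame=0x2C idx=20 entry=0x2D007 [P=1 RW=1 US=1 PS=0]
  → PA=0x2D184  (3 entries read)
#1 VA=0x5C1A0E2E1 (r,kernel):
  L0: frame=0x25 idx=23 entry=0x30007 [P=1 RW=1 US=1 PS=0]
  L1: frame=0x30 idx=13 entry=0x33007 [P=1 RW=1 US=1 PS=0]
  L2: frame=0x33 idx=14 entry=0x35007 [P=1 RW=1 US=1 PS=0]
  → PA=0x352E1  (3 entries read)
#2 VA=0x80E0E041 (w,user):
  L0: frame=0x25 idx=2 entry=0x36007 [P=1 RW=1 US=1 PS=0]
  L1: frame=0x36 idx=7 entry=0x37007 [P=1 RW=1 US=1 PS=0]
  L2: frame=0x37 idx=14 entry=0x3B003 [P=1 RW=1 US=0 PS=0]
  ⇒ fault: PROTECTION_VIOLATION  — 3 lookups
#3 VA=0x401C01EE7 (r,user):
  L0: frame=0x25 idx=16 entry=0x3E007 [P=1 RW=1 US=1 PS=0]
  L1: frame=0x3E idx=14 entry=0x41007 [P=1 RW=1 US=1 PS=0]
  L2: frame=0x41 idx=1 entry=0x43007 [P=1 RW=1 US=1 PS=0]
  → PA=0x43EE7  (3 entries read)
#4 VA=0x483400C81 (w,user):
  L0: frame=0x25 idx=18 entry=0x45007 [P=1 RW=1 US=1 PS=0]
  L1: frame=0x45 idx=26 entry=0x2A000 [P=0 RW=0 US=0 PS=0]
  ⇒ fault: PAGE_NOT_PRESENT  — 2 lookups
#5 VA=0x70241AAEF (w,user):
  L0: frame=0x25 idx=28 entry=0x47007 [P=1 RW=1 US=1 PS=0]
  L1: frame=0x47 idx=18 entry=0x4A007 [P=1 RW=1 US=1 PS=0]
  L2: frame=0x4A idx=26 entry=0x4D005 [P=1 RW=0 US=1 PS=0]
  ⇒ fault: PROTECTION_VIOLATION  — 3 lookups
#6 VA=0x6C261A359 (w,user):
  L0: frame=0x25 idx=27 entry=0x4F007 [P=1 RW=1 US=1 PS=0]
  L1: frame=0x4F idx=19 entry=0x50007 [P=1 RW=1 US=1 PS=0]
  L2: frame=0x50 idx=26 entry=0xC006 [P=0 RW=1 US=1 PS=0]
  ⇒ fault: PAGE_NOT_PRESENT  — 3 lookups

Entries read for #5: 3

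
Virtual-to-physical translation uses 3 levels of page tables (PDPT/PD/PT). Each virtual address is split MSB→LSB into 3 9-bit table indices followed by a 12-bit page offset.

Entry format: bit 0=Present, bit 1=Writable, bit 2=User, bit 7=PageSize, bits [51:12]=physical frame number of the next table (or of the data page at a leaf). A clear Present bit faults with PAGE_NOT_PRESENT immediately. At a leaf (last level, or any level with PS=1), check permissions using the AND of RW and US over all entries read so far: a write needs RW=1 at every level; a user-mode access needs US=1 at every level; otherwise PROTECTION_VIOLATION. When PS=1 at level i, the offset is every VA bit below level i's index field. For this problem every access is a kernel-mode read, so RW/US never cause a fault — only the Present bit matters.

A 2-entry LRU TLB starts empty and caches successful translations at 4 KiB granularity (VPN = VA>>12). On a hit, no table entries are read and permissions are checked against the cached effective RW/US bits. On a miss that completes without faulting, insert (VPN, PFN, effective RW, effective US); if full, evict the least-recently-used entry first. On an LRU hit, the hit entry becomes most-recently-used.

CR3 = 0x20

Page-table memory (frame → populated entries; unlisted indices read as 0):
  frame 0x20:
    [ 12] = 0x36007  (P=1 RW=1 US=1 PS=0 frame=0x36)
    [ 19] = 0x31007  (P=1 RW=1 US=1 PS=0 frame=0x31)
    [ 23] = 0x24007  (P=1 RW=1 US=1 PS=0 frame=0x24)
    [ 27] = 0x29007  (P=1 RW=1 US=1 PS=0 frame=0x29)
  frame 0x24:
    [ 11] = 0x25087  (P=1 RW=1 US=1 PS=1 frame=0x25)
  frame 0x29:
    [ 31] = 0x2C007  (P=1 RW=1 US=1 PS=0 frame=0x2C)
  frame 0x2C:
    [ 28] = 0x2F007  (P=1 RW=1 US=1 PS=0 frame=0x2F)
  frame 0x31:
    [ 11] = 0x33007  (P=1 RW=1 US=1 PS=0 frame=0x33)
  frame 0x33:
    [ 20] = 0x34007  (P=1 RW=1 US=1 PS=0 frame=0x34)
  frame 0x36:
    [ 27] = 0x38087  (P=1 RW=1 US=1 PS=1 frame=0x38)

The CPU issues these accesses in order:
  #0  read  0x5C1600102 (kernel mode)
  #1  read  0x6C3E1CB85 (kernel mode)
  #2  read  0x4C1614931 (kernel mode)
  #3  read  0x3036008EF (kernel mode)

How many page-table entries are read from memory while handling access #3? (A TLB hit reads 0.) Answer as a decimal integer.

Walk each access:
#0 VA=0x5C1600102 (r,kernel):
  L0 @0x20[23] → 0x24007  P=1,RW=1,US=1,PS=0
  L1 @0x24[11] → 0x25087  P=1,RW=1,US=1,PS=1
  ✓ 0x25102 (huge @L1)  — 2 lookups
#1 VA=0x6C3E1CB85 (r,kernel):
  L0 @0x20[27] → 0x29007  P=1,RW=1,US=1,PS=0
  L1 @0x29[31] → 0x2C007  P=1,RW=1,US=1,PS=0
  L2 @0x2C[28] → 0x2F007  P=1,RW=1,US=1,PS=0
  ✓ 0x2FB85  — 3 lookups
#2 VA=0x4C1614931 (r,kernel):
  L0 @0x20[19] → 0x31007  P=1,RW=1,US=1,PS=0
  L1 @0x31[11] → 0x33007  P=1,RW=1,US=1,PS=0
  L2 @0x33[20] → 0x34007  P=1,RW=1,US=1,PS=0
  ✓ 0x34931  — 3 lookups
#3 VA=0x3036008EF (r,kernel):
  L0 @0x20[12] → 0x36007  P=1,RW=1,US=1,PS=0
  L1 @0x36[27] → 0x38087  P=1,RW=1,US=1,PS=1
  ✓ 0x388EF (huge @L1)  — 2 lookups

Entries read for #3: 2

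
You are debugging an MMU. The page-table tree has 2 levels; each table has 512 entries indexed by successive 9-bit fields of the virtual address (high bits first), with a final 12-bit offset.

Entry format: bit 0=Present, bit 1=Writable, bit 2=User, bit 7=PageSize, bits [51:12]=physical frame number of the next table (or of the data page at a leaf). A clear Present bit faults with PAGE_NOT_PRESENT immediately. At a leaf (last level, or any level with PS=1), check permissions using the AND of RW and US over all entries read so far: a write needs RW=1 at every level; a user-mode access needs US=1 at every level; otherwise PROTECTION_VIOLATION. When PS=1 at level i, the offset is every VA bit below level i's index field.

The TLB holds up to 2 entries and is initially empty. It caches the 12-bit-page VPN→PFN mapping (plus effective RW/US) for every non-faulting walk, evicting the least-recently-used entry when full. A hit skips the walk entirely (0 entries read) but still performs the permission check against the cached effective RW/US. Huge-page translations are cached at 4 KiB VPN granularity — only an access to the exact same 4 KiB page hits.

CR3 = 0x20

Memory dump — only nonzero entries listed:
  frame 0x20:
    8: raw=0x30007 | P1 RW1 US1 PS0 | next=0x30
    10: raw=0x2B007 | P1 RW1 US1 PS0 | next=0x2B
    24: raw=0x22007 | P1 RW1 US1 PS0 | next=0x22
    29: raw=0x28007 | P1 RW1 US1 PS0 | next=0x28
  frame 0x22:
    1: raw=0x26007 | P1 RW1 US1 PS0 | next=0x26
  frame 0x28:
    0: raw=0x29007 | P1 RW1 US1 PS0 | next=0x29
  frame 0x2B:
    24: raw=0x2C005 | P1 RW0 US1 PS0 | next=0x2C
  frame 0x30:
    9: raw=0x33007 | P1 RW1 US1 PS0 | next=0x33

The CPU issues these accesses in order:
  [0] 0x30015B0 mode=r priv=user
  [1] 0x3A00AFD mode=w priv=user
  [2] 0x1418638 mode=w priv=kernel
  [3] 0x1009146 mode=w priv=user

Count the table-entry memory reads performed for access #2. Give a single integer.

Trace:
#0 VA=0x30015B0 (r,user):
  L0: frame=0x20 idx=24 entry=0x22007 [P=1 RW=1 US=1 PS=0]
  L1: frame=0x22 idx=1 entry=0x26007 [P=1 RW=1 US=1 PS=0]
  ⇒ phys 0x265B0  [2 reads]
#1 VA=0x3A00AFD (w,user):
  L0: frame=0x20 idx=29 entry=0x28007 [P=1 RW=1 US=1 PS=0]
  L1: frame=0x28 idx=0 entry=0x29007 [P=1 RW=1 US=1 PS=0]
  ⇒ phys 0x29AFD  [2 reads]
#2 VA=0x1418638 (w,kernel):
  L0: frame=0x20 idx=10 entry=0x2B007 [P=1 RW=1 US=1 PS=0]
  L1: frame=0x2B idx=24 entry=0x2C005 [P=1 RW=0 US=1 PS=0]
  ✗ PROTECTION_VIOLATION  [2 reads]
#3 VA=0x1009146 (w,user):
  L0: frame=0x20 idx=8 entry=0x30007 [P=1 RW=1 US=1 PS=0]
  L1: frame=0x30 idx=9 entry=0x33007 [P=1 RW=1 US=1 PS=0]
  ⇒ phys 0x33146  [2 reads]

Entries read for #2: 2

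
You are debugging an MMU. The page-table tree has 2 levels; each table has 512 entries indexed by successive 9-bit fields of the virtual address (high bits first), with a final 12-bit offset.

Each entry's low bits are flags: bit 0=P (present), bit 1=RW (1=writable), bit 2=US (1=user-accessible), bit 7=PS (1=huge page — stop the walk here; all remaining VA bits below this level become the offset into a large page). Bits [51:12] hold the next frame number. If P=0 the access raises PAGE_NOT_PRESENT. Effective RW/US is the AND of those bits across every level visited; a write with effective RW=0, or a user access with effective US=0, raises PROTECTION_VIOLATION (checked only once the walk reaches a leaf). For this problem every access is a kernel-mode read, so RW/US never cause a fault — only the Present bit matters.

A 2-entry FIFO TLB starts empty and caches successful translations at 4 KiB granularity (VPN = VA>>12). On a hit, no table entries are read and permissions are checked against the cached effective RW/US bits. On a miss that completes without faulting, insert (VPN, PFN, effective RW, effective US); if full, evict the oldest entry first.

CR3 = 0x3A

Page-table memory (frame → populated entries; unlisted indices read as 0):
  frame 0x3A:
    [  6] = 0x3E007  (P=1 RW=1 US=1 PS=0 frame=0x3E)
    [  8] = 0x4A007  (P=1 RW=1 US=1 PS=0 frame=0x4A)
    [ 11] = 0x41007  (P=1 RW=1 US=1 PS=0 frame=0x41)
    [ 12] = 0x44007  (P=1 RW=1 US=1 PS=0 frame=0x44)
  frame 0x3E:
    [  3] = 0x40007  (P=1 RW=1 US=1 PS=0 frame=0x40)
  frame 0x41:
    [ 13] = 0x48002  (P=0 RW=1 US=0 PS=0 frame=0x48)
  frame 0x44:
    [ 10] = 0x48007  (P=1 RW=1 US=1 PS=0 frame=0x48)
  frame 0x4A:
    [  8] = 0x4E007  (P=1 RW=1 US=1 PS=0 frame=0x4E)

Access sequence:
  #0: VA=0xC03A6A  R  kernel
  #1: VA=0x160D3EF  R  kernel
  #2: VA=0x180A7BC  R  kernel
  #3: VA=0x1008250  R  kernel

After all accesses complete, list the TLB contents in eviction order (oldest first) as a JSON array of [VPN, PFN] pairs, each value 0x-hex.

Per-access translation:
#0 VA=0xC03A6A (r,kernel):
  [0] read 0x3A idx=6: raw=0x3E007 flags P=1 W=1 U=1 S=0
  [1] read 0x3E idx=3: raw=0x40007 flags P=1 W=1 U=1 S=0
  ⇒ phys 0x40A6A  [2 reads]
#1 VA=0x160D3EF (r,kernel):
  [0] read 0x3A idx=11: raw=0x41007 flags P=1 W=1 U=1 S=0
  [1] read 0x41 idx=13: raw=0x48002 flags P=0 W=1 U=0 S=0
  ⇒ fault: PAGE_NOT_PRESENT  — 2 lookups
#2 VA=0x180A7BC (r,kernel):
  [0] read 0x3A idx=12: raw=0x44007 flags P=1 W=1 U=1 S=0
  [1] read 0x44 idx=10: raw=0x48007 flags P=1 W=1 U=1 S=0
  ⇒ phys 0x487BC  [2 reads]
#3 VA=0x1008250 (r,kernel):
  [0] read 0x3A idx=8: raw=0x4A007 flags P=1 W=1 U=1 S=0
  [1] read 0x4A idx=8: raw=0x4E007 flags P=1 W=1 U=1 S=0
  ⇒ phys 0x4E250  [2 reads]

TLB: [["0x180A", "0x48"], ["0x1008", "0x4E"]]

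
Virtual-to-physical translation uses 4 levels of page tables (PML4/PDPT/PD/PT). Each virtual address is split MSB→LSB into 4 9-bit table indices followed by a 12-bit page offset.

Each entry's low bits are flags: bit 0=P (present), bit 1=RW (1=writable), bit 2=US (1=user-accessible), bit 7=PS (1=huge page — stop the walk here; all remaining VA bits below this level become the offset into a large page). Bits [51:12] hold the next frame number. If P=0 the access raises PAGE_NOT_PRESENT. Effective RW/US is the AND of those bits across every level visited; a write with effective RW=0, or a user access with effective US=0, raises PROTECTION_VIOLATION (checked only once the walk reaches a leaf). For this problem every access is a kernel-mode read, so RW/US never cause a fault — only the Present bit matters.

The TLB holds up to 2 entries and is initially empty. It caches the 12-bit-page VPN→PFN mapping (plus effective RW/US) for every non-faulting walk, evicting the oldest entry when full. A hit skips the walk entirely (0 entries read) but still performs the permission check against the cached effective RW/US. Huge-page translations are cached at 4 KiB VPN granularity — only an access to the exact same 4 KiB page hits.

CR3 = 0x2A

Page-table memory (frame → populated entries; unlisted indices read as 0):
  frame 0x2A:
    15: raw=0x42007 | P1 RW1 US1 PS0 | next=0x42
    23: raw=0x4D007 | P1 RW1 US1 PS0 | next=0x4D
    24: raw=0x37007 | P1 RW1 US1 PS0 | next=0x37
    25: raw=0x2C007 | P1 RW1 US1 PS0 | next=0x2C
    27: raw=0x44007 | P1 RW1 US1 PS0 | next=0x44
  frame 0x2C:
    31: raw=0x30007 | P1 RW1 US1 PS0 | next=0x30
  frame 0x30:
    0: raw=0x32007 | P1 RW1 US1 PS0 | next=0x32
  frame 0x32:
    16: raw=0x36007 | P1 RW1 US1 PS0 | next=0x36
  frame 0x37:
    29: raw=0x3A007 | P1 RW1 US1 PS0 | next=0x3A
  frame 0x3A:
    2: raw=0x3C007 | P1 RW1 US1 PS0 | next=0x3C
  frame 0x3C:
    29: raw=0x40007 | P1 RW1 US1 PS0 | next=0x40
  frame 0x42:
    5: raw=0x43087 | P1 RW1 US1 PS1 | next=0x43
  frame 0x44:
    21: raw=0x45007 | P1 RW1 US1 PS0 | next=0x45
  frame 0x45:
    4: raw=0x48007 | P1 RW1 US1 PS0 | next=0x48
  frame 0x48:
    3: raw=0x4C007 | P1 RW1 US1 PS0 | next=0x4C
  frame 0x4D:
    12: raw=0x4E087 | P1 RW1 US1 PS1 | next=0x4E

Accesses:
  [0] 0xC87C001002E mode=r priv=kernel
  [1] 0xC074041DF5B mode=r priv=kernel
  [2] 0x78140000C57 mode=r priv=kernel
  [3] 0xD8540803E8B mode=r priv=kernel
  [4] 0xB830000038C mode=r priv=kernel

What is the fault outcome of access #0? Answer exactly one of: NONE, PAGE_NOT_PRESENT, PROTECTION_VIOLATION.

Walk each access:
#0 VA=0xC87C001002E (r,kernel):
  L0: frame=0x2A idx=25 entry=0x2C007 [P=1 RW=1 US=1 PS=0]
  L1: frame=0x2C idx=31 entry=0x30007 [P=1 RW=1 US=1 PS=0]
  L2: frame=0x30 idx=0 entry=0x32007 [P=1 RW=1 US=1 PS=0]
  L3: frame=0x32 idx=16 entry=0x36007 [P=1 RW=1 US=1 PS=0]
  → PA=0x3602E  (4 entries read)
#1 VA=0xC074041DF5B (r,kernel):
  L0: frame=0x2A idx=24 entry=0x37007 [P=1 RW=1 US=1 PS=0]
  L1: frame=0x37 idx=29 entry=0x3A007 [P=1 RW=1 US=1 PS=0]
  L2: frame=0x3A idx=2 entry=0x3C007 [P=1 RW=1 US=1 PS=0]
  L3: frame=0x3C idx=29 entry=0x40007 [P=1 RW=1 US=1 PS=0]
  → PA=0x40F5B  (4 entries read)
#2 VA=0x78140000C57 (r,kernel):
  L0: frame=0x2A idx=15 entry=0x42007 [P=1 RW=1 US=1 PS=0]
  L1: frame=0x42 idx=5 entry=0x43087 [P=1 RW=1 US=1 PS=1]
  → PA=0x43C57 (huge @L1)  (2 entries read)
#3 VA=0xD8540803E8B (r,kernel):
  L0: frame=0x2A idx=27 entry=0x44007 [P=1 RW=1 US=1 PS=0]
  L1: frame=0x44 idx=21 entry=0x45007 [P=1 RW=1 US=1 PS=0]
  L2: frame=0x45 idx=4 entry=0x48007 [P=1 RW=1 US=1 PS=0]
  L3: frame=0x48 idx=3 entry=0x4C007 [P=1 RW=1 US=1 PS=0]
  → PA=0x4CE8B  (4 entries read)
#4 VA=0xB830000038C (r,kernel):
  L0: frame=0x2A idx=23 entry=0x4D007 [P=1 RW=1 US=1 PS=0]
  L1: frame=0x4D idx=12 entry=0x4E087 [P=1 RW=1 US=1 PS=1]
  → PA=0x4E38C (huge @L1)  (2 entries read)

Access #0 fault: NONE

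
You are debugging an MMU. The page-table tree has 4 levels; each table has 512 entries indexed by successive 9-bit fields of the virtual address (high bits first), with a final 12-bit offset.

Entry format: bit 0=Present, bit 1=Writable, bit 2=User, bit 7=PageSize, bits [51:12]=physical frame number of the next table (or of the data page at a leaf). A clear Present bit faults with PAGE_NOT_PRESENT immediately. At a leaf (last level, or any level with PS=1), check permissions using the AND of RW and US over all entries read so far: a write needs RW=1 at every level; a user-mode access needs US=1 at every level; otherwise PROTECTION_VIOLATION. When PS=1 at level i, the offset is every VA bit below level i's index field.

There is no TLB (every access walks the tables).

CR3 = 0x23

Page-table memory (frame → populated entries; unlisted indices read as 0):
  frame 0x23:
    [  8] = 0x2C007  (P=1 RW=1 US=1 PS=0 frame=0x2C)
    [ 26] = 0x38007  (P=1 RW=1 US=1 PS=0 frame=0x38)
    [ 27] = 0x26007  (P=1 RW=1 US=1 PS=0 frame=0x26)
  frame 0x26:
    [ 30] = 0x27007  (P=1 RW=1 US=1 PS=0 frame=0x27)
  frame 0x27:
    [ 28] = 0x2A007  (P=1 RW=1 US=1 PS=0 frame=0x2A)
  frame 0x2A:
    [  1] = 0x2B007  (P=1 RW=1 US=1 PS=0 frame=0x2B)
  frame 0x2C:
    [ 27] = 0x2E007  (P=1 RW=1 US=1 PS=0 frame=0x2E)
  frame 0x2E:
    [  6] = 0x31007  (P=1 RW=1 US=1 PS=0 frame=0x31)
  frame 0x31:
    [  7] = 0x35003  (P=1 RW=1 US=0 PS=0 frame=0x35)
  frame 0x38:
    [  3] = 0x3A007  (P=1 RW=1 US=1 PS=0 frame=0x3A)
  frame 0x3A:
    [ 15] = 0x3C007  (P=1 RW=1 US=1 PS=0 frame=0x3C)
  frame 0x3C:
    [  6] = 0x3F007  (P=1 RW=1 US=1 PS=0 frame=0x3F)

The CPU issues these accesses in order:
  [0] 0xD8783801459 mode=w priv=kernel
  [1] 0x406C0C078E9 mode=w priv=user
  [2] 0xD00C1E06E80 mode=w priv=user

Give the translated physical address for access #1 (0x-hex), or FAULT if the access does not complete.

Per-access translation:
#0 VA=0xD8783801459 (w,kernel):
  lvl0: tbl 0x23, slot 27 ⇒ 0x26007 (P1/RW1/US1/PS0)
  lvl1: tbl 0x26, slot 30 ⇒ 0x27007 (P1/RW1/US1/PS0)
  lvl2: tbl 0x27, slot 28 ⇒ 0x2A007 (P1/RW1/US1/PS0)
  lvl3: tbl 0x2A, slot 1 ⇒ 0x2B007 (P1/RW1/US1/PS0)
  → PA=0x2B459  (4 entries read)
#1 VA=0x406C0C078E9 (w,user):
  lvl0: tbl 0x23, slot 8 ⇒ 0x2C007 (P1/RW1/US1/PS0)
  lvl1: tbl 0x2C, slot 27 ⇒ 0x2E007 (P1/RW1/US1/PS0)
  lvl2: tbl 0x2E, slot 6 ⇒ 0x31007 (P1/RW1/US1/PS0)
  lvl3: tbl 0x31, slot 7 ⇒ 0x35003 (P1/RW1/US0/PS0)
  ⇒ fault: PROTECTION_VIOLATION  — 4 lookups
#2 VA=0xD00C1E06E80 (w,user):
  lvl0: tbl 0x23, slot 26 ⇒ 0x38007 (P1/RW1/US1/PS0)
  lvl1: tbl 0x38, slot 3 ⇒ 0x3A007 (P1/RW1/US1/PS0)
  lvl2: tbl 0x3A, slot 15 ⇒ 0x3C007 (P1/RW1/US1/PS0)
  lvl3: tbl 0x3C, slot 6 ⇒ 0x3F007 (P1/RW1/US1/PS0)
  → PA=0x3FE80  (4 entries read)

Access #1 PA: FAULT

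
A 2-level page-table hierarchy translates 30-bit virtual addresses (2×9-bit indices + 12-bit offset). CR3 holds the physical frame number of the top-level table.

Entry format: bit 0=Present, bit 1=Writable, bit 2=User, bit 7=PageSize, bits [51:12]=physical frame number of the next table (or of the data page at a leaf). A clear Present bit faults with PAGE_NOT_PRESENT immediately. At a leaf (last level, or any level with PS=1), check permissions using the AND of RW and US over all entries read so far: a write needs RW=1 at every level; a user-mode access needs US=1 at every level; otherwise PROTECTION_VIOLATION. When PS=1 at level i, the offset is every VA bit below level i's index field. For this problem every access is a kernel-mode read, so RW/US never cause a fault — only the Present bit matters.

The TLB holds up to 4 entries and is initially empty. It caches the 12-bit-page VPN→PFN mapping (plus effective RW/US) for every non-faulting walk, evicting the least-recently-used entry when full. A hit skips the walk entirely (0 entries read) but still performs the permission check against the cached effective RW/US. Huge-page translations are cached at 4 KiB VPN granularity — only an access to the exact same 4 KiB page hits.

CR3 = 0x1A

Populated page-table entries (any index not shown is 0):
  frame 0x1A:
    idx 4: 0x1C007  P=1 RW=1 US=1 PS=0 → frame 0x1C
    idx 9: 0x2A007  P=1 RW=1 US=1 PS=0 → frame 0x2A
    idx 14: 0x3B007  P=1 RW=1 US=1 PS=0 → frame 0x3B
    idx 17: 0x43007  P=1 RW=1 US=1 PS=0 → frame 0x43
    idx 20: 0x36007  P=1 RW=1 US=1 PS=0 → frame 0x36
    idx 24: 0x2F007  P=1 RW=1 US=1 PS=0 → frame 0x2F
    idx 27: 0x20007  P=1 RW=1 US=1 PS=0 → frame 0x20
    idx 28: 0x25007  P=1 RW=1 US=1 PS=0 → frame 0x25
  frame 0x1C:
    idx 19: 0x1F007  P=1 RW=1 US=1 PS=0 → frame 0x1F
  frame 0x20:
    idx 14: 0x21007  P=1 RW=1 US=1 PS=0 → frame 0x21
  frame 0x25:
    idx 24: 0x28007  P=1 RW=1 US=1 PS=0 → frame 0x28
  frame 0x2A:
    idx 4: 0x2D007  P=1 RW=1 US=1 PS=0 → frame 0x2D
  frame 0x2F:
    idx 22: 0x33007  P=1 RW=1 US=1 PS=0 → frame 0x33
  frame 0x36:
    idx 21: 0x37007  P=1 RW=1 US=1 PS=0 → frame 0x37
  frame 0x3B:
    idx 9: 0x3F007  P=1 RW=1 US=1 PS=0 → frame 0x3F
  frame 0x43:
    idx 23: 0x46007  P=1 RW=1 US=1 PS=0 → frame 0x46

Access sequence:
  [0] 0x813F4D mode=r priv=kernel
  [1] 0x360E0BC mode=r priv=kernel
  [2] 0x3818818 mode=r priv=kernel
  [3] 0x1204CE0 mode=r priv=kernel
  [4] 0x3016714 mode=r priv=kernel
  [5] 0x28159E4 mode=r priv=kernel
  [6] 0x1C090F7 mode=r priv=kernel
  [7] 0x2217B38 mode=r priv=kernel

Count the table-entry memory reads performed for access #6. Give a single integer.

Trace:
#0 VA=0x813F4D (r,kernel):
  L0 @0x1A[4] → 0x1C007  P=1,RW=1,US=1,PS=0
  L1 @0x1C[19] → 0x1F007  P=1,RW=1,US=1,PS=0
  ⇒ phys 0x1FF4D  [2 reads]
#1 VA=0x360E0BC (r,kernel):
  L0 @0x1A[27] → 0x20007  P=1,RW=1,US=1,PS=0
  L1 @0x20[14] → 0x21007  P=1,RW=1,US=1,PS=0
  ⇒ phys 0x210BC  [2 reads]
#2 VA=0x3818818 (r,kernel):
  L0 @0x1A[28] → 0x25007  P=1,RW=1,US=1,PS=0
  L1 @0x25[24] → 0x28007  P=1,RW=1,US=1,PS=0
  ⇒ phys 0x28818  [2 reads]
#3 VA=0x1204CE0 (r,kernel):
  L0 @0x1A[9] → 0x2A007  P=1,RW=1,US=1,PS=0
  L1 @0x2A[4] → 0x2D007  P=1,RW=1,US=1,PS=0
  ⇒ phys 0x2DCE0  [2 reads]
#4 VA=0x3016714 (r,kernel):
  L0 @0x1A[24] → 0x2F007  P=1,RW=1,US=1,PS=0
  L1 @0x2F[22] → 0x33007  P=1,RW=1,US=1,PS=0
  ⇒ phys 0x33714  [2 reads]
#5 VA=0x28159E4 (r,kernel):
  L0 @0x1A[20] → 0x36007  P=1,RW=1,US=1,PS=0
  L1 @0x36[21] → 0x37007  P=1,RW=1,US=1,PS=0
  ⇒ phys 0x379E4  [2 reads]
#6 VA=0x1C090F7 (r,kernel):
  L0 @0x1A[14] → 0x3B007  P=1,RW=1,US=1,PS=0
  L1 @0x3B[9] → 0x3F007  P=1,RW=1,US=1,PS=0
  ⇒ phys 0x3F0F7  [2 reads]
#7 VA=0x2217B38 (r,kernel):
  L0 @0x1A[17] → 0x43007  P=1,RW=1,US=1,PS=0
  L1 @0x43[23] → 0x46007  P=1,RW=1,US=1,PS=0
  ⇒ phys 0x46B38  [2 reads]

Entries read for #6: 2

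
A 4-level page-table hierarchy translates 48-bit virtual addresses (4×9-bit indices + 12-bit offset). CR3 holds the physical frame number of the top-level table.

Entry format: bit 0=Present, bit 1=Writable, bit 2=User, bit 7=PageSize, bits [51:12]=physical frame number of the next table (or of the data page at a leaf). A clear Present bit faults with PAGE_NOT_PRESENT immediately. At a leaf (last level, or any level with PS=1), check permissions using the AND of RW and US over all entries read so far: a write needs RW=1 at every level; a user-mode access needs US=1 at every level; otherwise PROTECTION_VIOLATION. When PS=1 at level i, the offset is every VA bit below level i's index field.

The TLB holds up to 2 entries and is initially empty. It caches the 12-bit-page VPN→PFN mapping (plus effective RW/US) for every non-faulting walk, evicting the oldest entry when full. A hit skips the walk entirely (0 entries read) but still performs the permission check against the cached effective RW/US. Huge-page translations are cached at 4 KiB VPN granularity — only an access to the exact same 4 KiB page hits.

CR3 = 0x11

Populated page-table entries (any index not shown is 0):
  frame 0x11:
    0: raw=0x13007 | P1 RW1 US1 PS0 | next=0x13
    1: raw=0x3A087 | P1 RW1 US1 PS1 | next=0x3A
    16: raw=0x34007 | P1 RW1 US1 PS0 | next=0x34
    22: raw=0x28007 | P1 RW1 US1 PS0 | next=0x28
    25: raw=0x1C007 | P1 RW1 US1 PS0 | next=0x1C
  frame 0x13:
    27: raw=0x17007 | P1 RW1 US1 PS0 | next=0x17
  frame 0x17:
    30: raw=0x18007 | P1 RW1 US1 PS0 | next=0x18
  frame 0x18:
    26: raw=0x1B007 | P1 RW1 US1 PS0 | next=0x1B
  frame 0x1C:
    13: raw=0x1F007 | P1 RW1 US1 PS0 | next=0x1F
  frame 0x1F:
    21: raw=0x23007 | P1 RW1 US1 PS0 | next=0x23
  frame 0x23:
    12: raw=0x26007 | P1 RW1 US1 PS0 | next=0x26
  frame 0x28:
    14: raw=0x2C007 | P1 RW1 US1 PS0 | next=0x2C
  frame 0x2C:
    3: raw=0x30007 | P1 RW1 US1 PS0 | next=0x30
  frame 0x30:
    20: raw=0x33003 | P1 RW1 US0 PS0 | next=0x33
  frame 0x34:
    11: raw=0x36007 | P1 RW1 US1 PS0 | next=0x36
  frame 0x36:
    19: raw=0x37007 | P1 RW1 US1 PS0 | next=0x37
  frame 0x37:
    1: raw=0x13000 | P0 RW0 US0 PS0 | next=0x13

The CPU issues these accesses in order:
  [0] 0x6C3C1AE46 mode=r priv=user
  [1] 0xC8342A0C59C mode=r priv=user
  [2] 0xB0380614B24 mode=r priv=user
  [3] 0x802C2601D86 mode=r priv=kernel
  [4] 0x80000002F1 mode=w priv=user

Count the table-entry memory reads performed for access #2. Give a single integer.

Per-access translation:
#0 VA=0x6C3C1AE46 (r,user):
  L0 @0x11[0] → 0x13007  P=1,RW=1,US=1,PS=0
  L1 @0x13[27] → 0x17007  P=1,RW=1,US=1,PS=0
  L2 @0x17[30] → 0x18007  P=1,RW=1,US=1,PS=0
  L3 @0x18[26] → 0x1B007  P=1,RW=1,US=1,PS=0
  ✓ 0x1BE46  — 4 lookups
#1 VA=0xC8342A0C59C (r,user):
  L0 @0x11[25] → 0x1C007  P=1,RW=1,US=1,PS=0
  L1 @0x1C[13] → 0x1F007  P=1,RW=1,US=1,PS=0
  L2 @0x1F[21] → 0x23007  P=1,RW=1,US=1,PS=0
  L3 @0x23[12] → 0x26007  P=1,RW=1,US=1,PS=0
  ✓ 0x2659C  — 4 lookups
#2 VA=0xB0380614B24 (r,user):
  L0 @0x11[22] → 0x28007  P=1,RW=1,US=1,PS=0
  L1 @0x28[14] → 0x2C007  P=1,RW=1,US=1,PS=0
  L2 @0x2C[3] → 0x30007  P=1,RW=1,US=1,PS=0
  L3 @0x30[20] → 0x33003  P=1,RW=1,US=0,PS=0
  → PROTECTION_VIOLATION  (4 entries read)
#3 VA=0x802C2601D86 (r,kernel):
  L0 @0x11[16] → 0x34007  P=1,RW=1,US=1,PS=0
  L1 @0x34[11] → 0x36007  P=1,RW=1,US=1,PS=0
  L2 @0x36[19] → 0x37007  P=1,RW=1,US=1,PS=0
  L3 @0x37[1] → 0x13000  P=0,RW=0,US=0,PS=0
  → PAGE_NOT_PRESENT  (4 entries read)
#4 VA=0x80000002F1 (w,user):
  L0 @0x11[1] → 0x3A087  P=1,RW=1,US=1,PS=1
  ✓ 0x3A2F1 (huge @L0)  — 1 lookups

Entries read for #2: 4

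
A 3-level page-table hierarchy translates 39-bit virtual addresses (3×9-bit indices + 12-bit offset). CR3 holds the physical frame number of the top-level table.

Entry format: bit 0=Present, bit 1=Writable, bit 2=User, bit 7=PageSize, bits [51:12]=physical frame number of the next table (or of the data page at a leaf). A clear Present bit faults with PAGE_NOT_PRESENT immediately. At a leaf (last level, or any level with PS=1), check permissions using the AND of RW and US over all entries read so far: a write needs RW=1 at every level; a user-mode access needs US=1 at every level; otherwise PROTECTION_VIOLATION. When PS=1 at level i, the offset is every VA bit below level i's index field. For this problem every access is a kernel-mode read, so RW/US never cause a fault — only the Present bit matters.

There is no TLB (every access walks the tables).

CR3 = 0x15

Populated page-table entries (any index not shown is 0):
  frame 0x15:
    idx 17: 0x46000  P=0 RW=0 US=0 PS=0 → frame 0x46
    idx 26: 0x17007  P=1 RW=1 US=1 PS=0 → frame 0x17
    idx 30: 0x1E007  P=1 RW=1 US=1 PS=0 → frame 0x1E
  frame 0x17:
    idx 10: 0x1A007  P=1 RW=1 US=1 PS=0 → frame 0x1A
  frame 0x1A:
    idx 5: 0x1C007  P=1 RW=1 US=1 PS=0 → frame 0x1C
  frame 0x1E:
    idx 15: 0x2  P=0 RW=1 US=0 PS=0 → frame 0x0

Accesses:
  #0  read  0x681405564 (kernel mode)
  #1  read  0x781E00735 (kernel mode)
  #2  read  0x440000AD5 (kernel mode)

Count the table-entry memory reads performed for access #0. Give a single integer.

Walk each access:
#0 VA=0x681405564 (r,kernel):
  [0] read 0x15 idx=26: raw=0x17007 flags P=1 W=1 U=1 S=0
  [1] read 0x17 idx=10: raw=0x1A007 flags P=1 W=1 U=1 S=0
  [2] read 0x1A idx=5: raw=0x1C007 flags P=1 W=1 U=1 S=0
  → PA=0x1C564  (3 entries read)
#1 VA=0x781E00735 (r,kernel):
  [0] read 0x15 idx=30: raw=0x1E007 flags P=1 W=1 U=1 S=0
  [1] read 0x1E idx=15: raw=0x2 flags P=0 W=1 U=0 S=0
  → PAGE_NOT_PRESENT  (2 entries read)
#2 VA=0x440000AD5 (r,kernel):
  [0] read 0x15 idx=17: raw=0x46000 flags P=0 W=0 U=0 S=0
  → PAGE_NOT_PRESENT  (1 entries read)

Entries read for #0: 3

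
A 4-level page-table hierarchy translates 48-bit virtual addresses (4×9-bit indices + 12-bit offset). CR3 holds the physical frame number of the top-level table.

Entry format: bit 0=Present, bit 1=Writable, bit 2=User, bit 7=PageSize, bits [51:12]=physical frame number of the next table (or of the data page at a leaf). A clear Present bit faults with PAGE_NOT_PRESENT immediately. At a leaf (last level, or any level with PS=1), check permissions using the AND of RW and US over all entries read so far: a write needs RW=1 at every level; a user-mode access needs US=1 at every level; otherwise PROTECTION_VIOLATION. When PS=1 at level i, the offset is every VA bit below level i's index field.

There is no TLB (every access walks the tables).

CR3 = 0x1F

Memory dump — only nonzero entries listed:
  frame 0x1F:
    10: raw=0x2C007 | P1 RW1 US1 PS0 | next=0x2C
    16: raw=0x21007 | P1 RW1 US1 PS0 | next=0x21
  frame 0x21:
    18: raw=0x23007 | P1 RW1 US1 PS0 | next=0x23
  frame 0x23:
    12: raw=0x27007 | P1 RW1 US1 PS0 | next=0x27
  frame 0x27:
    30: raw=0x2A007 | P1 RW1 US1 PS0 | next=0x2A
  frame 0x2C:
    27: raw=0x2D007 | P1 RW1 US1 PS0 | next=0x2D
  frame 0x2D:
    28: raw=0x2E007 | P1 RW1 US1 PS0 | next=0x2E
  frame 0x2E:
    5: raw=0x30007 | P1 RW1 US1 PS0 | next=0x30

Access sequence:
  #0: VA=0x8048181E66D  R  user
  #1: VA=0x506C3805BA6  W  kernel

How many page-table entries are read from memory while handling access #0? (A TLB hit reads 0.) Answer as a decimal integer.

Walk each access:
#0 VA=0x8048181E66D (r,user):
  [0] read 0x1F idx=16: raw=0x21007 flags P=1 W=1 U=1 S=0
  [1] read 0x21 idx=18: raw=0x23007 flags P=1 W=1 U=1 S=0
  [2] read 0x23 idx=12: raw=0x27007 flags P=1 W=1 U=1 S=0
  [3] read 0x27 idx=30: raw=0x2A007 flags P=1 W=1 U=1 S=0
  → PA=0x2A66D  (4 entries read)
#1 VA=0x506C3805BA6 (w,kernel):
  [0] read 0x1F idx=10: raw=0x2C007 flags P=1 W=1 U=1 S=0
  [1] read 0x2C idx=27: raw=0x2D007 flags P=1 W=1 U=1 S=0
  [2] read 0x2D idx=28: raw=0x2E007 flags P=1 W=1 U=1 S=0
  [3] read 0x2E idx=5: raw=0x30007 flags P=1 W=1 U=1 S=0
  → PA=0x30BA6  (4 entries read)

Entries read for #0: 4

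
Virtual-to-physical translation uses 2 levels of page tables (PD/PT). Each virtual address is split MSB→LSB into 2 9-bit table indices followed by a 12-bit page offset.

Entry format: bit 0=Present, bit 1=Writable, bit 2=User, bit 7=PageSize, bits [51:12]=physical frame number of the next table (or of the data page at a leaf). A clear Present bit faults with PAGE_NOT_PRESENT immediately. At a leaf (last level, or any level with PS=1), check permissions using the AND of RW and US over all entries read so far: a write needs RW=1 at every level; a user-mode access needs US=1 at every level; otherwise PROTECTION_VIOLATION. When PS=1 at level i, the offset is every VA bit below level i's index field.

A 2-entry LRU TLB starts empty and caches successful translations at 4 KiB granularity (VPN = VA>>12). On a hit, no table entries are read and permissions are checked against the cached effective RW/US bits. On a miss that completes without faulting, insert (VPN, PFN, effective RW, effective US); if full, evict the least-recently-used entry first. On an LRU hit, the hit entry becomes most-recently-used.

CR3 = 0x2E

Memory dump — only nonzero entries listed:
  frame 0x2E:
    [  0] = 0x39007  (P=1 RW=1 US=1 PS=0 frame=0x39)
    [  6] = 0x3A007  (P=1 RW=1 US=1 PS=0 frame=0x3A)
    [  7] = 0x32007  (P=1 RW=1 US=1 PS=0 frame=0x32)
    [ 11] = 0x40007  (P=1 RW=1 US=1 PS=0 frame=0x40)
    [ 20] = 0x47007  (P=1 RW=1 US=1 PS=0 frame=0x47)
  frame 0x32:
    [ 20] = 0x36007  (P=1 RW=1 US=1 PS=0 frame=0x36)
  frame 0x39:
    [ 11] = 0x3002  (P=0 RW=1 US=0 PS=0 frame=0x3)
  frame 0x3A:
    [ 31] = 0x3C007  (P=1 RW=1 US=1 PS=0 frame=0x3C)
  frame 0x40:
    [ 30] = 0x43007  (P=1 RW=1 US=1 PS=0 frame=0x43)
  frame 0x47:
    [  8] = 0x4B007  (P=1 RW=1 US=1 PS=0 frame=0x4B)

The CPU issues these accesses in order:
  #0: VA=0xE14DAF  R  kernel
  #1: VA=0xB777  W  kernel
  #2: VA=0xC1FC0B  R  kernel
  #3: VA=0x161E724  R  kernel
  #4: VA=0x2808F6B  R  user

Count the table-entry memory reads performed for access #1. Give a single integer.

Per-access translation:
#0 VA=0xE14DAF (r,kernel):
  [0] read 0x2E idx=7: raw=0x32007 flags P=1 W=1 U=1 S=0
  [1] read 0x32 idx=20: raw=0x36007 flags P=1 W=1 U=1 S=0
  → PA=0x36DAF  (2 entries read)
#1 VA=0xB777 (w,kernel):
  [0] read 0x2E idx=0: raw=0x39007 flags P=1 W=1 U=1 S=0
  [1] read 0x39 idx=11: raw=0x3002 flags P=0 W=1 U=0 S=0
  → PAGE_NOT_PRESENT  (2 entries read)
#2 VA=0xC1FC0B (r,kernel):
  [0] read 0x2E idx=6: raw=0x3A007 flags P=1 W=1 U=1 S=0
  [1] read 0x3A idx=31: raw=0x3C007 flags P=1 W=1 U=1 S=0
  → PA=0x3CC0B  (2 entries read)
#3 VA=0x161E724 (r,kernel):
  [0] read 0x2E idx=11: raw=0x40007 flags P=1 W=1 U=1 S=0
  [1] read 0x40 idx=30: raw=0x43007 flags P=1 W=1 U=1 S=0
  → PA=0x43724  (2 entries read)
#4 VA=0x2808F6B (r,user):
  [0] read 0x2E idx=20: raw=0x47007 flags P=1 W=1 U=1 S=0
  [1] read 0x47 idx=8: raw=0x4B007 flags P=1 W=1 U=1 S=0
  → PA=0x4BF6B  (2 entries read)

Entries read for #1: 2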